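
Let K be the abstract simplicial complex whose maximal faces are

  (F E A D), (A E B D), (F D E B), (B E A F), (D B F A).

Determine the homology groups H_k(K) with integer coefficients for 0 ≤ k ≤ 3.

H_0 = Z,  H_1 = 0,  H_2 = 0,  H_3 = Z.

K has 5 vertices, 10 edges, 10 triangles, 5 3-simplices.
rank ∂_0 = 0, rank ∂_1 = 4 ⇒ b_0 = 5 − 0 − 4 = 1; all invariant factors of ∂_1 are 1 so no torsion. So H_0 = Z.
rank ∂_1 = 4, rank ∂_2 = 6 ⇒ b_1 = 10 − 4 − 6 = 0; all invariant factors of ∂_2 are 1 so no torsion. So H_1 = 0.
rank ∂_2 = 6, rank ∂_3 = 4 ⇒ b_2 = 10 − 6 − 4 = 0; all invariant factors of ∂_3 are 1 so no torsion. So H_2 = 0.
rank ∂_3 = 4, rank ∂_4 = 0 ⇒ b_3 = 5 − 4 − 0 = 1. So H_3 = Z.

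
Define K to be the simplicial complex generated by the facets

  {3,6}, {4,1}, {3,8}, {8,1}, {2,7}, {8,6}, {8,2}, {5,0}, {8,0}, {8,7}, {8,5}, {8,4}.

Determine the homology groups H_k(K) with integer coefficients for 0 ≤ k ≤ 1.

H_0 = Z,  H_1 = Z^4.

Take the total order 0 < 1 < 2 < 3 < 4 < 5 < 6 < 7 < 8 on the vertex set. Then K (dimension 1) consists of the simplices:

  0-simplices (9): [0], [1], [2], [3], [4], [5], [6], [7], [8]
  1-simplices (12): [0,5], [0,8], [1,4], [1,8], [2,7], [2,8], [3,6], [3,8], [4,8], [5,8], [6,8], [7,8]

Hence C_0 ≅ Z^9, C_1 ≅ Z^12.

∂_1: C_1 → C_0 sends each edge [p,q] (with p < q) to q − p.
The 9×12 boundary matrix has rank 8 and Smith normal form diag(1,1,1,1,1,1,1,1).

Now H_k = ker ∂_k / im ∂_{k+1}, so:

  H_0: rank C_0 − rank ∂_1 = 9 − 8 = 1, and the invariant factors of ∂_1 are all 1, so H_0 = Z.
  H_1: rank ker ∂_1 − rank ∂_2 = (12 − 8) − 0 = 4, and there is no ∂_2, so H_1 = Z^4.

As a check, the Euler characteristic is 9 − 12 = -3, which agrees with 1 − 4 = -3.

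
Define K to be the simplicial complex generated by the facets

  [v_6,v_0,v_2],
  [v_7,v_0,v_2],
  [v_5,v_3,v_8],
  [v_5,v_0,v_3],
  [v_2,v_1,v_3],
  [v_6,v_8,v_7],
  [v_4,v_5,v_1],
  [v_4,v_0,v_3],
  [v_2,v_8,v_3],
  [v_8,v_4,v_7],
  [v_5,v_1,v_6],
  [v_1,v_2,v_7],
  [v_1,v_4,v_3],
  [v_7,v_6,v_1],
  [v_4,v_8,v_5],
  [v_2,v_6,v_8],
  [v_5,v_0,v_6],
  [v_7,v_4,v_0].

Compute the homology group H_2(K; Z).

H_2 ≅ 0.

K has 9 vertices, 27 edges, 18 triangles.
rank ∂_2 = 18, rank ∂_3 = 0 ⇒ b_2 = 18 − 18 − 0 = 0. So H_2 ≅ 0.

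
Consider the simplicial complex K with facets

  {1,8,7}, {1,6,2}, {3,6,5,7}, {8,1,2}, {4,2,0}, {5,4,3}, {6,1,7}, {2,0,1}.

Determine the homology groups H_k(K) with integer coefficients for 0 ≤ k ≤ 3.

H_0 ≅ Z,  H_1 ≅ Z,  H_2 = 0,  H_3 = 0.

We work with the vertex ordering 0 < 1 < 2 < 3 < 4 < 5 < 6 < 7 < 8. The simplices of K, each written with vertices in increasing order, are:

  0-simplices (9): [0], [1], [2], [3], [4], [5], [6], [7], [8]
  1-simplices (19): [0,1], [0,2], [0,4], [1,2], [1,6], [1,7], [1,8], [2,4], [2,6], [2,8], [3,4], [3,5], [3,6], [3,7], [4,5], [5,6], [5,7], [6,7], [7,8]
  2-simplices (11): [0,1,2], [0,2,4], [1,2,6], [1,2,8], [1,6,7], [1,7,8], [3,4,5], [3,5,6], [3,5,7], [3,6,7], [5,6,7]
  3-simplices (1): [3,5,6,7]

so the chain groups are C_0 ≅ Z^9, C_1 ≅ Z^19, C_2 ≅ Z^11, C_3 ≅ Z^1.

Boundary ∂_1: C_1 → C_0 sends each edge [p,q] (with p < q) to q − p.
The resulting 9×19 matrix has rank 8, and its Smith normal form has invariant factors (1,1,1,1,1,1,1,1).

∂_2: C_2 → C_1 sends each 2-simplex [p,q,r] to [q,r] − [p,r] + [p,q]. For instance
  ∂[3,5,6] = [5,6] − [3,6] + [3,5],
  ∂[5,6,7] = [6,7] − [5,7] + [5,6].
The resulting 19×11 matrix has rank 10, and its Smith normal form has invariant factors (1,1,1,1,1,1,1,1,1,1).

Boundary ∂_3: C_3 → C_2 sends each 3-simplex σ to the alternating sum Σ_i (−1)^i (σ with its i-th vertex removed). For instance
  ∂[3,5,6,7] = [5,6,7] − [3,6,7] + [3,5,7] − [3,5,6].
This gives a 11×1 integer matrix of rank 1; reducing to Smith normal form yields diagonal entries (1).

Reading off H_k = ker ∂_k / im ∂_{k+1}:

  H_0: rank C_0 − rank ∂_1 = 9 − 8 = 1, and the invariant factors of ∂_1 are all 1, so H_0 ≅ Z.
  H_1: rank ker ∂_1 − rank ∂_2 = (19 − 8) − 10 = 1, and the invariant factors of ∂_2 are all 1, so H_1 ≅ Z.
  H_2: rank ker ∂_2 − rank ∂_3 = (11 − 10) − 1 = 0, and the invariant factors of ∂_3 are all 1, so H_2 ≅ 0.
  H_3: rank ker ∂_3 − rank ∂_4 = (1 − 1) − 0 = 0, and there is no ∂_4, so H_3 ≅ 0.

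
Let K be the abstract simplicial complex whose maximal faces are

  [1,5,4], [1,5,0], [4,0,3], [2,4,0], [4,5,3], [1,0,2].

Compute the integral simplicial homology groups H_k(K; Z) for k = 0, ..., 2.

H_0 = Z,  H_1 = Z,  H_2 = 0.

We work with the vertex ordering 0 < 1 < 2 < 3 < 4 < 5. The simplices of K, each written with vertices in increasing order, are:

  0-simplices (6): [0], [1], [2], [3], [4], [5]
  1-simplices (12): [0,1], [0,2], [0,3], [0,4], [0,5], [1,2], [1,4], [1,5], [2,4], [3,4], [3,5], [4,5]
  2-simplices (6): [0,1,2], [0,1,5], [0,2,4], [0,3,4], [1,4,5], [3,4,5]

giving chain groups C_0 ≅ Z^6, C_1 ≅ Z^12, C_2 ≅ Z^6.

Boundary ∂_1: C_1 → C_0 sends each edge [p,q] (with p < q) to q − p. For instance
  ∂[2,4] = [4] − [2].
This gives a 6×12 integer matrix of rank 5; reducing to Smith normal form yields diagonal entries (1,1,1,1,1).

The boundary map ∂_2: C_2 → C_1 sends each 2-simplex [p,q,r] to [q,r] − [p,r] + [p,q]. For instance
  ∂[1,4,5] = [4,5] − [1,5] + [1,4],
  ∂[3,4,5] = [4,5] − [3,5] + [3,4].
The resulting 12×6 matrix has rank 6, and its Smith normal form has invariant factors (1,1,1,1,1,1).

Reading off H_k = ker ∂_k / im ∂_{k+1}:

  H_0: rank C_0 − rank ∂_1 = 6 − 5 = 1, and the invariant factors of ∂_1 are all 1, so H_0 ≅ Z.
  H_1: rank ker ∂_1 − rank ∂_2 = (12 − 5) − 6 = 1, and the invariant factors of ∂_2 are all 1, so H_1 ≅ Z.
  H_2: rank ker ∂_2 − rank ∂_3 = (6 − 6) − 0 = 0, and there is no ∂_3, so H_2 ≅ 0.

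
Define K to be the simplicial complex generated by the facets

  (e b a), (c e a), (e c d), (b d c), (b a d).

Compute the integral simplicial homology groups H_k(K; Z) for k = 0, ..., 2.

We work with the vertex ordering a < b < c < d < e. The simplices of K, each written with vertices in increasing order, are:

  0-simplices (5): a, b, c, d, e
  1-simplices (10): ab, ac, ad, ae, bc, bd, be, cd, ce, de
  2-simplices (5): abd, abe, ace, bcd, cde

Hence C_0 ≅ Z^5, C_1 ≅ Z^10, C_2 ≅ Z^5.

The boundary map ∂_1: C_1 → C_0 maps an edge to its endpoints' difference, ∂[p,q] = q − p. For instance
  ∂be = e − b.
The resulting 5×10 matrix has rank 4, and its Smith normal form has invariant factors (1,1,1,1).

Boundary ∂_2: C_2 → C_1 sends each 2-simplex [p,q,r] to [q,r] − [p,r] + [p,q]. For instance
  ∂cde = de − ce + cd,
  ∂abd = bd − ad + ab.
The 10×5 boundary matrix has rank 5 and Smith normal form diag(1,1,1,1,1).

Reading off H_k = ker ∂_k / im ∂_{k+1}:

  H_0: rank C_0 − rank ∂_1 = 5 − 4 = 1, and the invariant factors of ∂_1 are all 1, so H_0 = Z.
  H_1: rank ker ∂_1 − rank ∂_2 = (10 − 4) − 5 = 1, and the invariant factors of ∂_2 are all 1, so H_1 = Z.
  H_2: rank ker ∂_2 − rank ∂_3 = (5 − 5) − 0 = 0, and there is no ∂_3, so H_2 = 0.

H_0 ≅ Z,  H_1 ≅ Z,  H_2 = 0.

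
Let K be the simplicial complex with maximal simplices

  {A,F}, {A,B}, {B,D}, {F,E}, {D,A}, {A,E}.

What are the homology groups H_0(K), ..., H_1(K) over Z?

Order the vertices as A < B < D < E < F. Listing each simplex with vertices in this order, K has dimension 1 with simplices:

  0-simplices (5): A, B, D, E, F
  1-simplices (6): AB, AD, AE, AF, BD, EF

so the chain groups are C_0 ≅ Z^5, C_1 ≅ Z^6.

The boundary map ∂_1: C_1 → C_0 is given by ∂[p,q] = [q] − [p].
This gives a 5×6 integer matrix of rank 4; reducing to Smith normal form yields diagonal entries (1,1,1,1).

Reading off H_k = ker ∂_k / im ∂_{k+1}:

  H_0: rank C_0 − rank ∂_1 = 5 − 4 = 1, and the invariant factors of ∂_1 are all 1, so H_0 = Z.
  H_1: rank ker ∂_1 − rank ∂_2 = (6 − 4) − 0 = 2, and there is no ∂_2, so H_1 = Z^2.

As a check, the Euler characteristic is 5 − 6 = -1, which agrees with 1 − 2 = -1.
(K is a triangulation of a wedge of 2 circles.)

H_0 ≅ Z,  H_1 ≅ Z^2.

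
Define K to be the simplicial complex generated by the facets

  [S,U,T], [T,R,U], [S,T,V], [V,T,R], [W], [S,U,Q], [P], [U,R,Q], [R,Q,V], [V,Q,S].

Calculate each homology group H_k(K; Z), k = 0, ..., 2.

H_0 = Z^3,  H_1 = 0,  H_2 = Z.

Take the total order P < Q < R < S < T < U < V < W on the vertex set. Then K (dimension 2) consists of the simplices:

  0-simplices (8): P, Q, R, S, T, U, V, W
  1-simplices (12): QR, QS, QU, QV, RT, RU, RV, ST, SU, SV, TU, TV
  2-simplices (8): QRU, QRV, QSU, QSV, RTU, RTV, STU, STV

Hence C_0 ≅ Z^8, C_1 ≅ Z^12, C_2 ≅ Z^8.

∂_1: C_1 → C_0 maps an edge to its endpoints' difference, ∂[p,q] = q − p.
The resulting 8×12 matrix has rank 5, and its Smith normal form has invariant factors (1,1,1,1,1).

∂_2: C_2 → C_1 sends each 2-simplex [p,q,r] to [q,r] − [p,r] + [p,q]. For instance
  ∂STU = TU − SU + ST,
  ∂QSU = SU − QU + QS.
This gives a 12×8 integer matrix of rank 7; reducing to Smith normal form yields diagonal entries (1,1,1,1,1,1,1).

Reading off H_k = ker ∂_k / im ∂_{k+1}:

  H_0: rank C_0 − rank ∂_1 = 8 − 5 = 3, and the invariant factors of ∂_1 are all 1, so H_0 ≅ Z^3.
  H_1: rank ker ∂_1 − rank ∂_2 = (12 − 5) − 7 = 0, and the invariant factors of ∂_2 are all 1, so H_1 ≅ 0.
  H_2: rank ker ∂_2 − rank ∂_3 = (8 − 7) − 0 = 1, and there is no ∂_3, so H_2 ≅ Z.

As a check, the Euler characteristic is 8 − 12 + 8 = 4, which agrees with 3 − 0 + 1 = 4.
(K is a triangulation of the disjoint union of a set of 2 points and the 2-sphere S^2.)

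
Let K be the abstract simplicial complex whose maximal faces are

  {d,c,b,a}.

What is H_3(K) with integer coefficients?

H_3 = 0.

Take the total order a < b < c < d on the vertex set. Then K (dimension 3) consists of the simplices:

  0-simplices (4): a, b, c, d
  1-simplices (6): ab, ac, ad, bc, bd, cd
  2-simplices (4): abc, abd, acd, bcd
  3-simplices (1): abcd

giving chain groups C_0 ≅ Z^4, C_1 ≅ Z^6, C_2 ≅ Z^4, C_3 ≅ Z^1.

Boundary ∂_1: C_1 → C_0 maps an edge to its endpoints' difference, ∂[p,q] = q − p. For instance
  ∂ad = d − a.
This gives a 4×6 integer matrix of rank 3; reducing to Smith normal form yields diagonal entries (1,1,1).

Boundary ∂_2: C_2 → C_1 acts by ∂[p,q,r] = [q,r] − [p,r] + [p,q]. For instance
  ∂bcd = cd − bd + bc,
  ∂abd = bd − ad + ab.
This gives a 6×4 integer matrix of rank 3; reducing to Smith normal form yields diagonal entries (1,1,1).

∂_3: C_3 → C_2 sends each 3-simplex σ to the alternating sum Σ_i (−1)^i (σ with its i-th vertex removed). For instance
  ∂abcd = bcd − acd + abd − abc.
The resulting 4×1 matrix has rank 1, and its Smith normal form has invariant factors (1).

From H_k ≅ ker(∂_k) / im(∂_{k+1}) we obtain:

  H_3: rank ker ∂_3 − rank ∂_4 = (1 − 1) − 0 = 0, and there is no ∂_4, so H_3 ≅ 0.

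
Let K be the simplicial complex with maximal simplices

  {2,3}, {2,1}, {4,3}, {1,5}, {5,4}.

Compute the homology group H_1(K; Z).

H_1 = Z.

We work with the vertex ordering 1 < 2 < 3 < 4 < 5. The simplices of K, each written with vertices in increasing order, are:

  0-simplices (5): [1], [2], [3], [4], [5]
  1-simplices (5): [1,2], [1,5], [2,3], [3,4], [4,5]

so the chain groups are C_0 ≅ Z^5, C_1 ≅ Z^5.

The boundary map ∂_1: C_1 → C_0 is given by ∂[p,q] = [q] − [p]. For instance
  ∂[3,4] = [4] − [3].
This gives a 5×5 integer matrix of rank 4; reducing to Smith normal form yields diagonal entries (1,1,1,1).

From H_k ≅ ker(∂_k) / im(∂_{k+1}) we obtain:

  H_1: rank ker ∂_1 − rank ∂_2 = (5 − 4) − 0 = 1, and there is no ∂_2, so H_1 = Z.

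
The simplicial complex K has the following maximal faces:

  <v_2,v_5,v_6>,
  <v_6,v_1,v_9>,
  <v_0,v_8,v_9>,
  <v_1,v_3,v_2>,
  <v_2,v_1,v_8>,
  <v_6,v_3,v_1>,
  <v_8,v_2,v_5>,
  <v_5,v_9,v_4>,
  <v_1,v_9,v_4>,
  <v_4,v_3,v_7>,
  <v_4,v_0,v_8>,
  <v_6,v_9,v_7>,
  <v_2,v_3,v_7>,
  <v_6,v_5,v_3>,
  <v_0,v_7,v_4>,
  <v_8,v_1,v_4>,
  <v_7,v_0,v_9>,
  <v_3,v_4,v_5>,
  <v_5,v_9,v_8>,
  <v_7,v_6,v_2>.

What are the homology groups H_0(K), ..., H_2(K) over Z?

H_0 ≅ Z,  H_1 ≅ Z ⊕ Z/2,  H_2 = 0.

K has 10 vertices, 30 edges, 20 triangles.
rank ∂_0 = 0, rank ∂_1 = 9 ⇒ b_0 = 10 − 0 − 9 = 1; all invariant factors of ∂_1 are 1 so no torsion. So H_0 = Z.
rank ∂_1 = 9, rank ∂_2 = 20 ⇒ b_1 = 30 − 9 − 20 = 1; ∂_2 has invariant factor(s) [2] giving torsion. So H_1 = Z ⊕ Z/2.
rank ∂_2 = 20, rank ∂_3 = 0 ⇒ b_2 = 20 − 20 − 0 = 0. So H_2 = 0.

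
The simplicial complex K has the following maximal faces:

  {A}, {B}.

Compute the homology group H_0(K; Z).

Fix the vertex order A < B and write every simplex with vertices in increasing order. Then dim K = 0 and the simplices of K are:

  0-simplices (2): A, B

so the chain groups are C_0 ≅ Z^2.

Reading off H_k = ker ∂_k / im ∂_{k+1}:

  H_0: rank C_0 − rank ∂_1 = 2 − 0 = 2, and there is no ∂_1, so H_0 = Z^2.

H_0 = Z^2.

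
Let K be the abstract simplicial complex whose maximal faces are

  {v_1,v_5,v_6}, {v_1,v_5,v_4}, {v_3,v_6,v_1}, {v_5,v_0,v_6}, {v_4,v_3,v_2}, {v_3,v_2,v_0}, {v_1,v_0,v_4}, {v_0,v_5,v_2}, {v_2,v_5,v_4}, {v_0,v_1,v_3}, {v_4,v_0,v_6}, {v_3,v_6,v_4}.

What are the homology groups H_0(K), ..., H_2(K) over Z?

H_0 = Z,  H_1 = Z/2Z,  H_2 = 0.

We work with the vertex ordering v_0 < v_1 < v_2 < v_3 < v_4 < v_5 < v_6. The simplices of K, each written with vertices in increasing order, are:

  0-simplices (7): [v_0], [v_1], [v_2], [v_3], [v_4], [v_5], [v_6]
  1-simplices (18): (18 of them)
  2-simplices (12): (12 of them)

giving chain groups C_0 ≅ Z^7, C_1 ≅ Z^18, C_2 ≅ Z^12.

∂_1: C_1 → C_0 maps an edge to its endpoints' difference, ∂[p,q] = q − p. For instance
  ∂[v_2,v_3] = [v_3] − [v_2].
The 7×18 boundary matrix has rank 6 and Smith normal form diag(1,1,1,1,1,1).

The boundary map ∂_2: C_2 → C_1 acts by ∂[p,q,r] = [q,r] − [p,r] + [p,q]. For instance
  ∂[v_1,v_4,v_5] = [v_4,v_5] − [v_1,v_5] + [v_1,v_4],
  ∂[v_0,v_2,v_3] = [v_2,v_3] − [v_0,v_3] + [v_0,v_2].
This gives a 18×12 integer matrix of rank 12; reducing to Smith normal form yields diagonal entries (1,1,1,1,1,1,1,1,1,1,1,2).

Reading off H_k = ker ∂_k / im ∂_{k+1}:

  H_0: rank C_0 − rank ∂_1 = 7 − 6 = 1, and the invariant factors of ∂_1 are all 1, so H_0 = Z.
  H_1: rank ker ∂_1 − rank ∂_2 = (18 − 6) − 12 = 0, and ∂_2 has invariant factor 2 > 1, so H_1 = Z/2Z.
  H_2: rank ker ∂_2 − rank ∂_3 = (12 − 12) − 0 = 0, and there is no ∂_3, so H_2 = 0.

(K is a triangulation of the real projective plane RP^2.)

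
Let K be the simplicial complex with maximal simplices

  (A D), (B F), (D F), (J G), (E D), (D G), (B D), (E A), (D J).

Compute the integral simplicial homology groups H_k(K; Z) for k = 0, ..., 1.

H_0 = Z,  H_1 = Z^3.

Fix the vertex order A < B < D < E < F < G < J and write every simplex with vertices in increasing order. Then dim K = 1 and the simplices of K are:

  0-simplices (7): A, B, D, E, F, G, J
  1-simplices (9): AD, AE, BD, BF, DE, DF, DG, DJ, GJ

giving chain groups C_0 ≅ Z^7, C_1 ≅ Z^9.

The boundary map ∂_1: C_1 → C_0 maps an edge to its endpoints' difference, ∂[p,q] = q − p. For instance
  ∂AE = E − A.
As a 7×9 matrix over Z this has rank 6, with invariant factors (1,1,1,1,1,1).

Reading off H_k = ker ∂_k / im ∂_{k+1}:

  H_0: rank C_0 − rank ∂_1 = 7 − 6 = 1, and the invariant factors of ∂_1 are all 1, so H_0 = Z.
  H_1: rank ker ∂_1 − rank ∂_2 = (9 − 6) − 0 = 3, and there is no ∂_2, so H_1 = Z^3.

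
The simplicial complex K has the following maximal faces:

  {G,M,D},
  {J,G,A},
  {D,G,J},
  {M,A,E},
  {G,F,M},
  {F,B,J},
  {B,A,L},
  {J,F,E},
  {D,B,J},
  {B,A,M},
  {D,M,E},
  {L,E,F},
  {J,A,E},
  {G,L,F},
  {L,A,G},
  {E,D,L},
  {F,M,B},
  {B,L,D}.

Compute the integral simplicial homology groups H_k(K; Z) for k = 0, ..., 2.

H_0 = Z,  H_1 = Z^2,  H_2 = Z.

Fix the vertex order A < B < D < E < F < G < J < L < M and write every simplex with vertices in increasing order. Then dim K = 2 and the simplices of K are:

  0-simplices (9): A, B, D, E, F, G, J, L, M
  1-simplices (27): AB, AE, AG, AJ, AL, AM, BD, BF, BJ, BL, BM, DE, DG, DJ, DL, DM, EF, EJ, EL, EM, FG, FJ, FL, FM, GJ, GL, GM
  2-simplices (18): ABL, ABM, AEJ, AEM, AGJ, AGL, BDJ, BDL, BFJ, BFM, DEL, DEM, DGJ, DGM, EFJ, EFL, FGL, FGM

so the chain groups are C_0 ≅ Z^9, C_1 ≅ Z^27, C_2 ≅ Z^18.

Boundary ∂_1: C_1 → C_0 maps an edge to its endpoints' difference, ∂[p,q] = q − p. For instance
  ∂BJ = J − B.
The resulting 9×27 matrix has rank 8, and its Smith normal form has invariant factors (1,1,1,1,1,1,1,1).

The boundary map ∂_2: C_2 → C_1 sends each 2-simplex [p,q,r] to [q,r] − [p,r] + [p,q]. For instance
  ∂DGJ = GJ − DJ + DG,
  ∂EFJ = FJ − EJ + EF.
This gives a 27×18 integer matrix of rank 17; reducing to Smith normal form yields diagonal entries (1,1,1,1,1,1,1,1,1,1,1,1,1,1,1,1,1).

Computing H_k = (kernel of ∂_k) / (image of ∂_{k+1}):

  H_0: rank C_0 − rank ∂_1 = 9 − 8 = 1, and the invariant factors of ∂_1 are all 1, so H_0 ≅ Z.
  H_1: rank ker ∂_1 − rank ∂_2 = (27 − 8) − 17 = 2, and the invariant factors of ∂_2 are all 1, so H_1 ≅ Z^2.
  H_2: rank ker ∂_2 − rank ∂_3 = (18 − 17) − 0 = 1, and there is no ∂_3, so H_2 ≅ Z.

As a check, the Euler characteristic is 9 − 27 + 18 = 0, which agrees with 1 − 2 + 1 = 0.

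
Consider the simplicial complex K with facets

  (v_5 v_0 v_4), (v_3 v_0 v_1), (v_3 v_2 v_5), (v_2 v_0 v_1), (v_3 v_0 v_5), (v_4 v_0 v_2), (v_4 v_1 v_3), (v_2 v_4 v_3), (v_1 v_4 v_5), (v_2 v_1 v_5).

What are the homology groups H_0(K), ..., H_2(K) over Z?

H_0 ≅ Z,  H_1 ≅ Z/2,  H_2 = 0.

Fix the vertex order v_0 < v_1 < v_2 < v_3 < v_4 < v_5 and write every simplex with vertices in increasing order. Then dim K = 2 and the simplices of K are:

  0-simplices (6): [v_0], [v_1], [v_2], [v_3], [v_4], [v_5]
  1-simplices (15): (15 of them)
  2-simplices (10): [v_0,v_1,v_2], [v_0,v_1,v_3], [v_0,v_2,v_4], [v_0,v_3,v_5], [v_0,v_4,v_5], [v_1,v_2,v_5], [v_1,v_3,v_4], [v_1,v_4,v_5], [v_2,v_3,v_4], [v_2,v_3,v_5]

so the chain groups are C_0 ≅ Z^6, C_1 ≅ Z^15, C_2 ≅ Z^10.

∂_1: C_1 → C_0 maps an edge to its endpoints' difference, ∂[p,q] = q − p.
The 6×15 boundary matrix has rank 5 and Smith normal form diag(1,1,1,1,1).

Boundary ∂_2: C_2 → C_1 acts by ∂[p,q,r] = [q,r] − [p,r] + [p,q]. For instance
  ∂[v_2,v_3,v_4] = [v_3,v_4] − [v_2,v_4] + [v_2,v_3],
  ∂[v_0,v_2,v_4] = [v_2,v_4] − [v_0,v_4] + [v_0,v_2].
This gives a 15×10 integer matrix of rank 10; reducing to Smith normal form yields diagonal entries (1,1,1,1,1,1,1,1,1,2).

Computing H_k = (kernel of ∂_k) / (image of ∂_{k+1}):

  H_0: rank C_0 − rank ∂_1 = 6 − 5 = 1, and the invariant factors of ∂_1 are all 1, so H_0 ≅ Z.
  H_1: rank ker ∂_1 − rank ∂_2 = (15 − 5) − 10 = 0, and ∂_2 has invariant factor 2 > 1, so H_1 ≅ Z/2.
  H_2: rank ker ∂_2 − rank ∂_3 = (10 − 10) − 0 = 0, and there is no ∂_3, so H_2 ≅ 0.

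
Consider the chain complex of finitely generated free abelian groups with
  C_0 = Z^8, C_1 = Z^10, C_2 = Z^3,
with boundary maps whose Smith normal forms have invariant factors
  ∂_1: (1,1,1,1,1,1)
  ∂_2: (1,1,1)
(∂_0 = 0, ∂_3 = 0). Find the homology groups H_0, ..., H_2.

H_0: b_0 = 8 − 0 − 6 = 2; torsion from ∂_1 factors > 1: none. So H_0 ≅ Z^2.
H_1: b_1 = 10 − 6 − 3 = 1; torsion from ∂_2 factors > 1: none. So H_1 ≅ Z.
H_2: b_2 = 3 − 3 − 0 = 0; torsion from ∂_3 factors > 1: none. So H_2 ≅ 0.

H_0 ≅ Z^2,  H_1 ≅ Z,  H_2 = 0.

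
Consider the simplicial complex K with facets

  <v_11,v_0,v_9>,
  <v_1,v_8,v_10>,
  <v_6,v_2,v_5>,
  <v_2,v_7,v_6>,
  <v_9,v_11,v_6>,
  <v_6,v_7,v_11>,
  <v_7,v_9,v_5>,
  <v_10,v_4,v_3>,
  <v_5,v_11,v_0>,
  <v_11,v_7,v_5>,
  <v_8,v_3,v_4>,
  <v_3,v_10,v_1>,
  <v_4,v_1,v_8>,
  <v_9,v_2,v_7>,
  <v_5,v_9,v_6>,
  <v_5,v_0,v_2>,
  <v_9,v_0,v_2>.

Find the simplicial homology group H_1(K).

H_1 = Z × Z/2.

K has 12 vertices, 28 edges, 17 triangles.
rank ∂_1 = 10, rank ∂_2 = 17 ⇒ b_1 = 28 − 10 − 17 = 1; ∂_2 has invariant factor(s) [2] giving torsion. So H_1 = Z × Z/2.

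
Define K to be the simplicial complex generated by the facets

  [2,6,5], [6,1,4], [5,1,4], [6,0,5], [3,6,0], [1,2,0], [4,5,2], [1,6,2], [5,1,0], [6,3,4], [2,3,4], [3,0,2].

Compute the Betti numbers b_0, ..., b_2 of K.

b_0 = 1, b_1 = 0, b_2 = 0.

Fix the vertex order 0 < 1 < 2 < 3 < 4 < 5 < 6 and write every simplex with vertices in increasing order. Then dim K = 2 and the simplices of K are:

  0-simplices (7): [0], [1], [2], [3], [4], [5], [6]
  1-simplices (18): [0,1], [0,2], [0,3], [0,5], [0,6], [1,2], [1,4], [1,5], [1,6], [2,3], [2,4], [2,5], [2,6], [3,4], [3,6], [4,5], [4,6], [5,6]
  2-simplices (12): [0,1,2], [0,1,5], [0,2,3], [0,3,6], [0,5,6], [1,2,6], [1,4,5], [1,4,6], [2,3,4], [2,4,5], [2,5,6], [3,4,6]

giving chain groups C_0 ≅ Z^7, C_1 ≅ Z^18, C_2 ≅ Z^12.

∂_1: C_1 → C_0 is given by ∂[p,q] = [q] − [p].
The 7×18 boundary matrix has rank 6 and Smith normal form diag(1,1,1,1,1,1).

The boundary map ∂_2: C_2 → C_1 sends each 2-simplex [p,q,r] to [q,r] − [p,r] + [p,q]. For instance
  ∂[2,4,5] = [4,5] − [2,5] + [2,4],
  ∂[1,2,6] = [2,6] − [1,6] + [1,2].
The 18×12 boundary matrix has rank 12 and Smith normal form diag(1,1,1,1,1,1,1,1,1,1,1,2).

Computing H_k = (kernel of ∂_k) / (image of ∂_{k+1}):

  H_0: rank C_0 − rank ∂_1 = 7 − 6 = 1, and the invariant factors of ∂_1 are all 1, so H_0 ≅ Z.
  H_1: rank ker ∂_1 − rank ∂_2 = (18 − 6) − 12 = 0, and ∂_2 has invariant factor 2 > 1, so H_1 ≅ Z/2Z.
  H_2: rank ker ∂_2 − rank ∂_3 = (12 − 12) − 0 = 0, and there is no ∂_3, so H_2 ≅ 0.

As a check, the Euler characteristic is 7 − 18 + 12 = 1, which agrees with 1 − 0 + 0 = 1.

Hence the Betti numbers are b_0 = 1, b_1 = 0, b_2 = 0.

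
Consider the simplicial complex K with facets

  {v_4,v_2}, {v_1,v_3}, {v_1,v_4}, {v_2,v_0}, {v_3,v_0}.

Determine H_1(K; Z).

Fix the vertex order v_0 < v_1 < v_2 < v_3 < v_4 and write every simplex with vertices in increasing order. Then dim K = 1 and the simplices of K are:

  0-simplices (5): [v_0], [v_1], [v_2], [v_3], [v_4]
  1-simplices (5): [v_0,v_2], [v_0,v_3], [v_1,v_3], [v_1,v_4], [v_2,v_4]

so the chain groups are C_0 ≅ Z^5, C_1 ≅ Z^5.

Boundary ∂_1: C_1 → C_0 maps an edge to its endpoints' difference, ∂[p,q] = q − p.
As a 5×5 matrix over Z this has rank 4, with invariant factors (1,1,1,1).

Reading off H_k = ker ∂_k / im ∂_{k+1}:

  H_1: rank ker ∂_1 − rank ∂_2 = (5 − 4) − 0 = 1, and there is no ∂_2, so H_1 = Z.

H_1 ≅ Z.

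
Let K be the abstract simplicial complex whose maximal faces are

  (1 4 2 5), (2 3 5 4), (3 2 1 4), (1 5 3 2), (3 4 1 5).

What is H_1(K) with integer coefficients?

We work with the vertex ordering 1 < 2 < 3 < 4 < 5. The simplices of K, each written with vertices in increasing order, are:

  0-simplices (5): [1], [2], [3], [4], [5]
  1-simplices (10): [1,2], [1,3], [1,4], [1,5], [2,3], [2,4], [2,5], [3,4], [3,5], [4,5]
  2-simplices (10): [1,2,3], [1,2,4], [1,2,5], [1,3,4], [1,3,5], [1,4,5], [2,3,4], [2,3,5], [2,4,5], [3,4,5]
  3-simplices (5): [1,2,3,4], [1,2,3,5], [1,2,4,5], [1,3,4,5], [2,3,4,5]

giving chain groups C_0 ≅ Z^5, C_1 ≅ Z^10, C_2 ≅ Z^10, C_3 ≅ Z^5.

The boundary map ∂_1: C_1 → C_0 maps an edge to its endpoints' difference, ∂[p,q] = q − p.
As a 5×10 matrix over Z this has rank 4, with invariant factors (1,1,1,1).

The boundary map ∂_2: C_2 → C_1 sends each 2-simplex [p,q,r] to [q,r] − [p,r] + [p,q]. For instance
  ∂[2,4,5] = [4,5] − [2,5] + [2,4],
  ∂[2,3,5] = [3,5] − [2,5] + [2,3].
The resulting 10×10 matrix has rank 6, and its Smith normal form has invariant factors (1,1,1,1,1,1).

∂_3: C_3 → C_2 sends each 3-simplex σ to the alternating sum Σ_i (−1)^i (σ with its i-th vertex removed). For instance
  ∂[1,2,3,4] = [2,3,4] − [1,3,4] + [1,2,4] − [1,2,3],
  ∂[1,2,3,5] = [2,3,5] − [1,3,5] + [1,2,5] − [1,2,3].
This gives a 10×5 integer matrix of rank 4; reducing to Smith normal form yields diagonal entries (1,1,1,1).

Computing H_k = (kernel of ∂_k) / (image of ∂_{k+1}):

  H_1: rank ker ∂_1 − rank ∂_2 = (10 − 4) − 6 = 0, and the invariant factors of ∂_2 are all 1, so H_1 ≅ 0.

H_1 = 0.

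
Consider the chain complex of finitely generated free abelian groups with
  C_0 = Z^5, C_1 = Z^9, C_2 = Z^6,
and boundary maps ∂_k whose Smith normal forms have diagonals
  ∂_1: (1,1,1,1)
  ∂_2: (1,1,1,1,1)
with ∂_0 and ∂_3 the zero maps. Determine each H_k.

H_0: b_0 = 5 − 0 − 4 = 1; torsion from ∂_1 factors > 1: none. So H_0 = Z.
H_1: b_1 = 9 − 4 − 5 = 0; torsion from ∂_2 factors > 1: none. So H_1 = 0.
H_2: b_2 = 6 − 5 − 0 = 1; torsion from ∂_3 factors > 1: none. So H_2 = Z.

H_0 = Z,  H_1 = 0,  H_2 = Z.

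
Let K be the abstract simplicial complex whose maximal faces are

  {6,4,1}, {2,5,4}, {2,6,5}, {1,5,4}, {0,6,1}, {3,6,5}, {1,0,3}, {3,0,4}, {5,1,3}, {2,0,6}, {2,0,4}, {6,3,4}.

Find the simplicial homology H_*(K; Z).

H_0 = Z,  H_1 = Z_2,  H_2 = 0.

K has 7 vertices, 18 edges, 12 triangles.
rank ∂_0 = 0, rank ∂_1 = 6 ⇒ b_0 = 7 − 0 − 6 = 1; all invariant factors of ∂_1 are 1 so no torsion. So H_0 = Z.
rank ∂_1 = 6, rank ∂_2 = 12 ⇒ b_1 = 18 − 6 − 12 = 0; ∂_2 has invariant factor(s) [2] giving torsion. So H_1 = Z_2.
rank ∂_2 = 12, rank ∂_3 = 0 ⇒ b_2 = 12 − 12 − 0 = 0. So H_2 = 0.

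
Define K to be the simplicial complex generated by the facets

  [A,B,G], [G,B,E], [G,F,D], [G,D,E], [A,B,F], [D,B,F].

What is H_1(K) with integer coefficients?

H_1 ≅ Z.

Take the total order A < B < D < E < F < G on the vertex set. Then K (dimension 2) consists of the simplices:

  0-simplices (6): A, B, D, E, F, G
  1-simplices (12): AB, AF, AG, BD, BE, BF, BG, DE, DF, DG, EG, FG
  2-simplices (6): ABF, ABG, BDF, BEG, DEG, DFG

Hence C_0 ≅ Z^6, C_1 ≅ Z^12, C_2 ≅ Z^6.

The boundary map ∂_1: C_1 → C_0 sends each edge [p,q] (with p < q) to q − p. For instance
  ∂DF = F − D.
As a 6×12 matrix over Z this has rank 5, with invariant factors (1,1,1,1,1).

The boundary map ∂_2: C_2 → C_1 maps a triangle to the signed sum of its edges. For instance
  ∂ABF = BF − AF + AB,
  ∂BDF = DF − BF + BD.
As a 12×6 matrix over Z this has rank 6, with invariant factors (1,1,1,1,1,1).

Now H_k = ker ∂_k / im ∂_{k+1}, so:

  H_1: rank ker ∂_1 − rank ∂_2 = (12 − 5) − 6 = 1, and the invariant factors of ∂_2 are all 1, so H_1 ≅ Z.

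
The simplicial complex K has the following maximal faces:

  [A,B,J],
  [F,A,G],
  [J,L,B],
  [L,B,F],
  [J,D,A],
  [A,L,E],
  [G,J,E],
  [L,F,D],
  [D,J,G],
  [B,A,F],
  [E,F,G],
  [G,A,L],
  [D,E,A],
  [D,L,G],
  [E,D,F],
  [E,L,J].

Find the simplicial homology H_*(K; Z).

H_0 ≅ Z,  H_1 ≅ Z^2,  H_2 ≅ Z.

Order the vertices as A < B < D < E < F < G < J < L. Listing each simplex with vertices in this order, K has dimension 2 with simplices:

  0-simplices (8): A, B, D, E, F, G, J, L
  1-simplices (24): AB, AD, AE, AF, AG, AJ, AL, BF, BJ, BL, DE, DF, DG, DJ, DL, EF, EG, EJ, EL, FG, FL, GJ, GL, JL
  2-simplices (16): ABF, ABJ, ADE, ADJ, AEL, AFG, AGL, BFL, BJL, DEF, DFL, DGJ, DGL, EFG, EGJ, EJL

Hence C_0 ≅ Z^8, C_1 ≅ Z^24, C_2 ≅ Z^16.

Boundary ∂_1: C_1 → C_0 is given by ∂[p,q] = [q] − [p]. For instance
  ∂EG = G − E.
The resulting 8×24 matrix has rank 7, and its Smith normal form has invariant factors (1,1,1,1,1,1,1).

Boundary ∂_2: C_2 → C_1 acts by ∂[p,q,r] = [q,r] − [p,r] + [p,q]. For instance
  ∂ABF = BF − AF + AB,
  ∂EGJ = GJ − EJ + EG.
This gives a 24×16 integer matrix of rank 15; reducing to Smith normal form yields diagonal entries (1,1,1,1,1,1,1,1,1,1,1,1,1,1,1).

Computing H_k = (kernel of ∂_k) / (image of ∂_{k+1}):

  H_0: rank C_0 − rank ∂_1 = 8 − 7 = 1, and the invariant factors of ∂_1 are all 1, so H_0 ≅ Z.
  H_1: rank ker ∂_1 − rank ∂_2 = (24 − 7) − 15 = 2, and the invariant factors of ∂_2 are all 1, so H_1 ≅ Z^2.
  H_2: rank ker ∂_2 − rank ∂_3 = (16 − 15) − 0 = 1, and there is no ∂_3, so H_2 ≅ Z.

As a check, the Euler characteristic is 8 − 24 + 16 = 0, which agrees with 1 − 2 + 1 = 0.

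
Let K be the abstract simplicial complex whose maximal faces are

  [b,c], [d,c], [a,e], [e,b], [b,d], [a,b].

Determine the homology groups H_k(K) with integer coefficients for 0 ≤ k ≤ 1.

Fix the vertex order a < b < c < d < e and write every simplex with vertices in increasing order. Then dim K = 1 and the simplices of K are:

  0-simplices (5): a, b, c, d, e
  1-simplices (6): ab, ae, bc, bd, be, cd

Hence C_0 ≅ Z^5, C_1 ≅ Z^6.

Boundary ∂_1: C_1 → C_0 is given by ∂[p,q] = [q] − [p].
The resulting 5×6 matrix has rank 4, and its Smith normal form has invariant factors (1,1,1,1).

Computing H_k = (kernel of ∂_k) / (image of ∂_{k+1}):

  H_0: rank C_0 − rank ∂_1 = 5 − 4 = 1, and the invariant factors of ∂_1 are all 1, so H_0 ≅ Z.
  H_1: rank ker ∂_1 − rank ∂_2 = (6 − 4) − 0 = 2, and there is no ∂_2, so H_1 ≅ Z^2.

As a check, the Euler characteristic is 5 − 6 = -1, which agrees with 1 − 2 = -1.

H_0 = Z,  H_1 = Z^2.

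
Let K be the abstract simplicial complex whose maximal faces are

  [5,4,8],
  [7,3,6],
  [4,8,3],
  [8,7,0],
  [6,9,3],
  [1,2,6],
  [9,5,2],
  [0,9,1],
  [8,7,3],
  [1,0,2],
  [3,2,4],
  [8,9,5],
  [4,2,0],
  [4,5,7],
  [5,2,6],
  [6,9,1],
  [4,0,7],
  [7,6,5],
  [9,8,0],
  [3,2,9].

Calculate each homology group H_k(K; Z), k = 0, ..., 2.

Take the total order 0 < 1 < 2 < 3 < 4 < 5 < 6 < 7 < 8 < 9 on the vertex set. Then K (dimension 2) consists of the simplices:

  0-simplices (10): [0], [1], [2], [3], [4], [5], [6], [7], [8], [9]
  1-simplices (30): (30 of them)
  2-simplices (20): (20 of them)

Hence C_0 ≅ Z^10, C_1 ≅ Z^30, C_2 ≅ Z^20.

∂_1: C_1 → C_0 maps an edge to its endpoints' difference, ∂[p,q] = q − p.
As a 10×30 matrix over Z this has rank 9, with invariant factors (1,1,1,1,1,1,1,1,1).

∂_2: C_2 → C_1 sends each 2-simplex [p,q,r] to [q,r] − [p,r] + [p,q]. For instance
  ∂[3,7,8] = [7,8] − [3,8] + [3,7],
  ∂[3,4,8] = [4,8] − [3,8] + [3,4].
As a 30×20 matrix over Z this has rank 20, with invariant factors (1,1,1,1,1,1,1,1,1,1,1,1,1,1,1,1,1,1,1,2).

From H_k ≅ ker(∂_k) / im(∂_{k+1}) we obtain:

  H_0: rank C_0 − rank ∂_1 = 10 − 9 = 1, and the invariant factors of ∂_1 are all 1, so H_0 ≅ Z.
  H_1: rank ker ∂_1 − rank ∂_2 = (30 − 9) − 20 = 1, and ∂_2 has invariant factor 2 > 1, so H_1 ≅ Z ⊕ Z_2.
  H_2: rank ker ∂_2 − rank ∂_3 = (20 − 20) − 0 = 0, and there is no ∂_3, so H_2 ≅ 0.

As a check, the Euler characteristic is 10 − 30 + 20 = 0, which agrees with 1 − 1 + 0 = 0.

H_0 ≅ Z,  H_1 ≅ Z ⊕ Z_2,  H_2 = 0.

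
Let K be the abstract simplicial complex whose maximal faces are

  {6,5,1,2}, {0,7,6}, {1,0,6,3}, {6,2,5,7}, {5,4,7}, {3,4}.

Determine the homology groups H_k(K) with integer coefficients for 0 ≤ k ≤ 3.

Fix the vertex order 0 < 1 < 2 < 3 < 4 < 5 < 6 < 7 and write every simplex with vertices in increasing order. Then dim K = 3 and the simplices of K are:

  0-simplices (8): [0], [1], [2], [3], [4], [5], [6], [7]
  1-simplices (18): [0,1], [0,3], [0,6], [0,7], [1,2], [1,3], [1,5], [1,6], [2,5], [2,6], [2,7], [3,4], [3,6], [4,5], [4,7], [5,6], [5,7], [6,7]
  2-simplices (13): [0,1,3], [0,1,6], [0,3,6], [0,6,7], [1,2,5], [1,2,6], [1,3,6], [1,5,6], [2,5,6], [2,5,7], [2,6,7], [4,5,7], [5,6,7]
  3-simplices (3): [0,1,3,6], [1,2,5,6], [2,5,6,7]

so the chain groups are C_0 ≅ Z^8, C_1 ≅ Z^18, C_2 ≅ Z^13, C_3 ≅ Z^3.

The boundary map ∂_1: C_1 → C_0 sends each edge [p,q] (with p < q) to q − p.
The resulting 8×18 matrix has rank 7, and its Smith normal form has invariant factors (1,1,1,1,1,1,1).

Boundary ∂_2: C_2 → C_1 maps a triangle to the signed sum of its edges. For instance
  ∂[0,6,7] = [6,7] − [0,7] + [0,6],
  ∂[1,2,5] = [2,5] − [1,5] + [1,2].
The resulting 18×13 matrix has rank 10, and its Smith normal form has invariant factors (1,1,1,1,1,1,1,1,1,1).

The boundary map ∂_3: C_3 → C_2 sends each 3-simplex σ to the alternating sum Σ_i (−1)^i (σ with its i-th vertex removed). For instance
  ∂[1,2,5,6] = [2,5,6] − [1,5,6] + [1,2,6] − [1,2,5],
  ∂[2,5,6,7] = [5,6,7] − [2,6,7] + [2,5,7] − [2,5,6].
The 13×3 boundary matrix has rank 3 and Smith normal form diag(1,1,1).

Reading off H_k = ker ∂_k / im ∂_{k+1}:

  H_0: rank C_0 − rank ∂_1 = 8 − 7 = 1, and the invariant factors of ∂_1 are all 1, so H_0 = Z.
  H_1: rank ker ∂_1 − rank ∂_2 = (18 − 7) − 10 = 1, and the invariant factors of ∂_2 are all 1, so H_1 = Z.
  H_2: rank ker ∂_2 − rank ∂_3 = (13 − 10) − 3 = 0, and the invariant factors of ∂_3 are all 1, so H_2 = 0.
  H_3: rank ker ∂_3 − rank ∂_4 = (3 − 3) − 0 = 0, and there is no ∂_4, so H_3 = 0.

H_0 ≅ Z,  H_1 ≅ Z,  H_2 = 0,  H_3 = 0.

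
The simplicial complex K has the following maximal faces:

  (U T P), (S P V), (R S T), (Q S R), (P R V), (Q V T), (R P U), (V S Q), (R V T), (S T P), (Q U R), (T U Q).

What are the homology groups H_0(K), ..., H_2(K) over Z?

H_0 = Z,  H_1 = Z/2,  H_2 = 0.

Order the vertices as P < Q < R < S < T < U < V. Listing each simplex with vertices in this order, K has dimension 2 with simplices:

  0-simplices (7): P, Q, R, S, T, U, V
  1-simplices (18): PR, PS, PT, PU, PV, QR, QS, QT, QU, QV, RS, RT, RU, RV, ST, SV, TU, TV
  2-simplices (12): PRU, PRV, PST, PSV, PTU, QRS, QRU, QSV, QTU, QTV, RST, RTV

giving chain groups C_0 ≅ Z^7, C_1 ≅ Z^18, C_2 ≅ Z^12.

The boundary map ∂_1: C_1 → C_0 maps an edge to its endpoints' difference, ∂[p,q] = q − p. For instance
  ∂TV = V − T.
The resulting 7×18 matrix has rank 6, and its Smith normal form has invariant factors (1,1,1,1,1,1).

The boundary map ∂_2: C_2 → C_1 acts by ∂[p,q,r] = [q,r] − [p,r] + [p,q]. For instance
  ∂QRU = RU − QU + QR,
  ∂PST = ST − PT + PS.
The resulting 18×12 matrix has rank 12, and its Smith normal form has invariant factors (1,1,1,1,1,1,1,1,1,1,1,2).

From H_k ≅ ker(∂_k) / im(∂_{k+1}) we obtain:

  H_0: rank C_0 − rank ∂_1 = 7 − 6 = 1, and the invariant factors of ∂_1 are all 1, so H_0 ≅ Z.
  H_1: rank ker ∂_1 − rank ∂_2 = (18 − 6) − 12 = 0, and ∂_2 has invariant factor 2 > 1, so H_1 ≅ Z/2.
  H_2: rank ker ∂_2 − rank ∂_3 = (12 − 12) − 0 = 0, and there is no ∂_3, so H_2 ≅ 0.

As a check, the Euler characteristic is 7 − 18 + 12 = 1, which agrees with 1 − 0 + 0 = 1.
(K is a triangulation of the real projective plane RP^2.)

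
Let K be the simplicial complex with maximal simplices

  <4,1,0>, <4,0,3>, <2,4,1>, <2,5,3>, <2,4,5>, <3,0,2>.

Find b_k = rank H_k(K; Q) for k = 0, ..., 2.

Fix the vertex order 0 < 1 < 2 < 3 < 4 < 5 and write every simplex with vertices in increasing order. Then dim K = 2 and the simplices of K are:

  0-simplices (6): [0], [1], [2], [3], [4], [5]
  1-simplices (12): [0,1], [0,2], [0,3], [0,4], [1,2], [1,4], [2,3], [2,4], [2,5], [3,4], [3,5], [4,5]
  2-simplices (6): [0,1,4], [0,2,3], [0,3,4], [1,2,4], [2,3,5], [2,4,5]

so the chain groups are C_0 ≅ Z^6, C_1 ≅ Z^12, C_2 ≅ Z^6.

Boundary ∂_1: C_1 → C_0 is given by ∂[p,q] = [q] − [p]. For instance
  ∂[3,4] = [4] − [3].
The 6×12 boundary matrix has rank 5 and Smith normal form diag(1,1,1,1,1).

The boundary map ∂_2: C_2 → C_1 sends each 2-simplex [p,q,r] to [q,r] − [p,r] + [p,q]. For instance
  ∂[0,1,4] = [1,4] − [0,4] + [0,1],
  ∂[1,2,4] = [2,4] − [1,4] + [1,2].
As a 12×6 matrix over Z this has rank 6, with invariant factors (1,1,1,1,1,1).

Computing H_k = (kernel of ∂_k) / (image of ∂_{k+1}):

  H_0: rank C_0 − rank ∂_1 = 6 − 5 = 1, and the invariant factors of ∂_1 are all 1, so H_0 = Z.
  H_1: rank ker ∂_1 − rank ∂_2 = (12 − 5) − 6 = 1, and the invariant factors of ∂_2 are all 1, so H_1 = Z.
  H_2: rank ker ∂_2 − rank ∂_3 = (6 − 6) − 0 = 0, and there is no ∂_3, so H_2 = 0.

Hence the Betti numbers are b_0 = 1, b_1 = 1, b_2 = 0.

b_0 = 1, b_1 = 1, b_2 = 0.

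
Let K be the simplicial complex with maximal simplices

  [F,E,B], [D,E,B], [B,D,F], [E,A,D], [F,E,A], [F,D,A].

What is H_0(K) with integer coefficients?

H_0 ≅ Z.

Order the vertices as A < B < D < E < F. Listing each simplex with vertices in this order, K has dimension 2 with simplices:

  0-simplices (5): A, B, D, E, F
  1-simplices (9): AD, AE, AF, BD, BE, BF, DE, DF, EF
  2-simplices (6): ADE, ADF, AEF, BDE, BDF, BEF

so the chain groups are C_0 ≅ Z^5, C_1 ≅ Z^9, C_2 ≅ Z^6.

The boundary map ∂_1: C_1 → C_0 is given by ∂[p,q] = [q] − [p].
This gives a 5×9 integer matrix of rank 4; reducing to Smith normal form yields diagonal entries (1,1,1,1).

The boundary map ∂_2: C_2 → C_1 maps a triangle to the signed sum of its edges. For instance
  ∂ADE = DE − AE + AD,
  ∂BDF = DF − BF + BD.
The resulting 9×6 matrix has rank 5, and its Smith normal form has invariant factors (1,1,1,1,1).

From H_k ≅ ker(∂_k) / im(∂_{k+1}) we obtain:

  H_0: rank C_0 − rank ∂_1 = 5 − 4 = 1, and the invariant factors of ∂_1 are all 1, so H_0 ≅ Z.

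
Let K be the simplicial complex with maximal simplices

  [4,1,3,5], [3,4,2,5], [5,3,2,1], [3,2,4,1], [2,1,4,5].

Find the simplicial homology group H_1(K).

Take the total order 1 < 2 < 3 < 4 < 5 on the vertex set. Then K (dimension 3) consists of the simplices:

  0-simplices (5): [1], [2], [3], [4], [5]
  1-simplices (10): [1,2], [1,3], [1,4], [1,5], [2,3], [2,4], [2,5], [3,4], [3,5], [4,5]
  2-simplices (10): [1,2,3], [1,2,4], [1,2,5], [1,3,4], [1,3,5], [1,4,5], [2,3,4], [2,3,5], [2,4,5], [3,4,5]
  3-simplices (5): [1,2,3,4], [1,2,3,5], [1,2,4,5], [1,3,4,5], [2,3,4,5]

Hence C_0 ≅ Z^5, C_1 ≅ Z^10, C_2 ≅ Z^10, C_3 ≅ Z^5.

∂_1: C_1 → C_0 is given by ∂[p,q] = [q] − [p].
This gives a 5×10 integer matrix of rank 4; reducing to Smith normal form yields diagonal entries (1,1,1,1).

The boundary map ∂_2: C_2 → C_1 sends each 2-simplex [p,q,r] to [q,r] − [p,r] + [p,q]. For instance
  ∂[1,3,5] = [3,5] − [1,5] + [1,3],
  ∂[1,2,5] = [2,5] − [1,5] + [1,2].
This gives a 10×10 integer matrix of rank 6; reducing to Smith normal form yields diagonal entries (1,1,1,1,1,1).

The boundary map ∂_3: C_3 → C_2 sends each 3-simplex σ to the alternating sum Σ_i (−1)^i (σ with its i-th vertex removed). For instance
  ∂[1,2,3,4] = [2,3,4] − [1,3,4] + [1,2,4] − [1,2,3],
  ∂[1,2,3,5] = [2,3,5] − [1,3,5] + [1,2,5] − [1,2,3].
The 10×5 boundary matrix has rank 4 and Smith normal form diag(1,1,1,1).

Reading off H_k = ker ∂_k / im ∂_{k+1}:

  H_1: rank ker ∂_1 − rank ∂_2 = (10 − 4) − 6 = 0, and the invariant factors of ∂_2 are all 1, so H_1 = 0.

(K is a triangulation of the 3-sphere S^3.)

H_1 ≅ 0.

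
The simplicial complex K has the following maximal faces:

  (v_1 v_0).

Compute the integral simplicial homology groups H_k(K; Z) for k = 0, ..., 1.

Fix the vertex order v_0 < v_1 and write every simplex with vertices in increasing order. Then dim K = 1 and the simplices of K are:

  0-simplices (2): [v_0], [v_1]
  1-simplices (1): [v_0,v_1]

so the chain groups are C_0 ≅ Z^2, C_1 ≅ Z^1.

∂_1: C_1 → C_0 sends each edge [p,q] (with p < q) to q − p. For instance
  ∂[v_0,v_1] = [v_1] − [v_0].
The 2×1 boundary matrix has rank 1 and Smith normal form diag(1).

From H_k ≅ ker(∂_k) / im(∂_{k+1}) we obtain:

  H_0: rank C_0 − rank ∂_1 = 2 − 1 = 1, and the invariant factors of ∂_1 are all 1, so H_0 = Z.
  H_1: rank ker ∂_1 − rank ∂_2 = (1 − 1) − 0 = 0, and there is no ∂_2, so H_1 = 0.

As a check, the Euler characteristic is 2 − 1 = 1, which agrees with 1 − 0 = 1.

H_0 ≅ Z,  H_1 = 0.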